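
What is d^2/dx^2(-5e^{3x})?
- 45 e^{3 x}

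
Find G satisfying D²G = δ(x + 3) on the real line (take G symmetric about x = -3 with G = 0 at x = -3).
\frac{|x + 3|}{2}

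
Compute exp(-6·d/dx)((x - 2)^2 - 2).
x^{2} - 16 x + 62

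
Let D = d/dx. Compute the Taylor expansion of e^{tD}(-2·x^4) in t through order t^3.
2 x \left(- 4 t^{3} - 6 t^{2} x - 4 t x^{2} - x^{3}\right)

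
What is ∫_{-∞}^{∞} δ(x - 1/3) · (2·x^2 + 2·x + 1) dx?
\frac{17}{9}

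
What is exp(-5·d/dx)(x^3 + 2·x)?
x^{3} - 15 x^{2} + 77 x - 135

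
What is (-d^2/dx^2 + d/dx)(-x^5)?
5 x^{3} \left(4 - x\right)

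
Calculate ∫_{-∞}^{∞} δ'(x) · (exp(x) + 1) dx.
-1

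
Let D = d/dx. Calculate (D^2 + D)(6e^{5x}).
180 e^{5 x}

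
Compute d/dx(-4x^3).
- 12 x^{2}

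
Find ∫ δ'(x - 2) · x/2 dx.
- \frac{1}{2}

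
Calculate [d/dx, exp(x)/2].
\frac{e^{x}}{2}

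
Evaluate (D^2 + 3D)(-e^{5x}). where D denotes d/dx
- 40 e^{5 x}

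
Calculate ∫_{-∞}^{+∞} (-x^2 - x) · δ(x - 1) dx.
-2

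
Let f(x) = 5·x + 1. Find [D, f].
5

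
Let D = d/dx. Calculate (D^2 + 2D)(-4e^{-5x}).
- 60 e^{- 5 x}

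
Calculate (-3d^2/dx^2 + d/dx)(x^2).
2 x - 6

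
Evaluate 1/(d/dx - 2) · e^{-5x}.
- \frac{e^{- 5 x}}{7}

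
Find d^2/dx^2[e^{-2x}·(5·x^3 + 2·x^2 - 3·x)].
2 \left(10 x^{3} - 26 x^{2} + x + 8\right) e^{- 2 x}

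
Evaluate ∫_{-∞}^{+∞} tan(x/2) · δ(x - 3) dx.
\tan{\left(\frac{3}{2} \right)}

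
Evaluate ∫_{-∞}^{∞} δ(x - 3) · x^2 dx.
9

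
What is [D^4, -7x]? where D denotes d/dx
-28D^{3}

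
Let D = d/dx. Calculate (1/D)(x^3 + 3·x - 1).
\frac{x^{4}}{4} + \frac{3 x^{2}}{2} - x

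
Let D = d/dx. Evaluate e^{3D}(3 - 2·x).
- 2 x - 3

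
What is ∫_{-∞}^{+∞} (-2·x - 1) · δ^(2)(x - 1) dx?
0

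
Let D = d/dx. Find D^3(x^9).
504 x^{6}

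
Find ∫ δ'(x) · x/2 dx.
- \frac{1}{2}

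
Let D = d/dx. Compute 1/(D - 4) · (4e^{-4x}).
- \frac{e^{- 4 x}}{2}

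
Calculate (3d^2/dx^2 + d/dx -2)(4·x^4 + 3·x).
- 8 x^{4} + 16 x^{3} + 144 x^{2} - 6 x + 3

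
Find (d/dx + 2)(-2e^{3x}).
- 10 e^{3 x}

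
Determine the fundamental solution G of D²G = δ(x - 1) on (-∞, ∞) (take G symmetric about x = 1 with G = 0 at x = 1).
\frac{|x - 1|}{2}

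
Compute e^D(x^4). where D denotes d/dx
x^{4} + 4 x^{3} + 6 x^{2} + 4 x + 1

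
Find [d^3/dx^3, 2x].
6\frac{d^{2}}{dx^{2}}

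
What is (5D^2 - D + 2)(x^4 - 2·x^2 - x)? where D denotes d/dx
2 x^{4} - 4 x^{3} + 56 x^{2} + 2 x - 19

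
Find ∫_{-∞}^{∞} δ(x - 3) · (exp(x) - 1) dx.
-1 + e^{3}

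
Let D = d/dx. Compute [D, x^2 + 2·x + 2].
2 x + 2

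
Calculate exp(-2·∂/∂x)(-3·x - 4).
2 - 3 x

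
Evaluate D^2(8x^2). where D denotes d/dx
16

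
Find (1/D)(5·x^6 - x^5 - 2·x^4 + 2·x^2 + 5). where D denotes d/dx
\frac{5 x^{7}}{7} - \frac{x^{6}}{6} - \frac{2 x^{5}}{5} + \frac{2 x^{3}}{3} + 5 x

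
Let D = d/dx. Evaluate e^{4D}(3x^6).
3 x^{6} + 72 x^{5} + 720 x^{4} + 3840 x^{3} + 11520 x^{2} + 18432 x + 12288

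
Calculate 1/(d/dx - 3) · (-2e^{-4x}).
\frac{2 e^{- 4 x}}{7}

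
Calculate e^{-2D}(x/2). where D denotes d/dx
\frac{x}{2} - 1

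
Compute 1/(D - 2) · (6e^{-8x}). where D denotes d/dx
- \frac{3 e^{- 8 x}}{5}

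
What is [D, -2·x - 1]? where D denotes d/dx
-2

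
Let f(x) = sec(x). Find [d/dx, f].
\tan{\left(x \right)} \sec{\left(x \right)}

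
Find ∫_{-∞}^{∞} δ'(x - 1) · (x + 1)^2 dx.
-4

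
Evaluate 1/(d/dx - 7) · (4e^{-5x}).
- \frac{e^{- 5 x}}{3}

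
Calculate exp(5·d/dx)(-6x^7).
- 6 x^{7} - 210 x^{6} - 3150 x^{5} - 26250 x^{4} - 131250 x^{3} - 393750 x^{2} - 656250 x - 468750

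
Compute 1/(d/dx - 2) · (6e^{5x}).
2 e^{5 x}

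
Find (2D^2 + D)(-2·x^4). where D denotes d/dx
8 x^{2} \left(- x - 6\right)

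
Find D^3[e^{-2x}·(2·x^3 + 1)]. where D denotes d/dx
4 \left(- 4 x^{3} + 18 x^{2} - 18 x + 1\right) e^{- 2 x}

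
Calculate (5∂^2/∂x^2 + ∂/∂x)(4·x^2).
8 x + 40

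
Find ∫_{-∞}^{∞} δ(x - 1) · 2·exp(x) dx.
2 e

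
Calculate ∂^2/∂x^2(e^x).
e^{x}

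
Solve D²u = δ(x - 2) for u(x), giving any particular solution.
\frac{|x - 2|}{2}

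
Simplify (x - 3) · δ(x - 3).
0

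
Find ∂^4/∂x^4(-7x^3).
0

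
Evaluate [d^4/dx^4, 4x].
16\frac{d^{3}}{dx^{3}}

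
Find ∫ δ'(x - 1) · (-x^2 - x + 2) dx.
3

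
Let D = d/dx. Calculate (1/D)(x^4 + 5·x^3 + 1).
\frac{x^{5}}{5} + \frac{5 x^{4}}{4} + x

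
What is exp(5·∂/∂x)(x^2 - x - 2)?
x^{2} + 9 x + 18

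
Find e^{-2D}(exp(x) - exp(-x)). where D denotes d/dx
- e^{2 - x} + e^{x - 2}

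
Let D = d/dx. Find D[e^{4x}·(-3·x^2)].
6 x \left(- 2 x - 1\right) e^{4 x}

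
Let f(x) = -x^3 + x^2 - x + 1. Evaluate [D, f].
- 3 x^{2} + 2 x - 1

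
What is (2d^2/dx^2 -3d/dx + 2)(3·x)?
6 x - 9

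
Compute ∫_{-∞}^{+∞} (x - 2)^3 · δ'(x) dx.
-12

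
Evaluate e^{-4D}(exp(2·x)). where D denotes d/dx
e^{2 x - 8}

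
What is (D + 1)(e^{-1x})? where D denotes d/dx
0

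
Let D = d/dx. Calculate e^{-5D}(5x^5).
5 x^{5} - 125 x^{4} + 1250 x^{3} - 6250 x^{2} + 15625 x - 15625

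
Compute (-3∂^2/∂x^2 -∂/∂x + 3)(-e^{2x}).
11 e^{2 x}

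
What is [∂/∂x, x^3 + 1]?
3 x^{2}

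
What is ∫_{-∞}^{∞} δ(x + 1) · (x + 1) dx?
0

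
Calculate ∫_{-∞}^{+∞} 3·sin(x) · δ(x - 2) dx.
3 \sin{\left(2 \right)}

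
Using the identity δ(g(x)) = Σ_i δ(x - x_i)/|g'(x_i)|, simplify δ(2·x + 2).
\frac{\delta(x + 1)}{2}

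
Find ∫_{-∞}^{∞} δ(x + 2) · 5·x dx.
-10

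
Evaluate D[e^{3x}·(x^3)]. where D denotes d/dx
3 x^{2} \left(x + 1\right) e^{3 x}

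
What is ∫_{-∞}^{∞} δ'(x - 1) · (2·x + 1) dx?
-2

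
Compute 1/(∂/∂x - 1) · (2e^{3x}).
e^{3 x}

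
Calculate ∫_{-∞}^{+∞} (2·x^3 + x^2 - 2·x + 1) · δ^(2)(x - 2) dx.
26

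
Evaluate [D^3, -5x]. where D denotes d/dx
-15D^{2}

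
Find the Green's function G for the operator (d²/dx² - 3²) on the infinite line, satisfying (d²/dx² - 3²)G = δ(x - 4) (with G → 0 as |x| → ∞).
-\frac{e^{-3|x - 4|}}{6}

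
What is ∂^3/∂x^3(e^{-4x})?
- 64 e^{- 4 x}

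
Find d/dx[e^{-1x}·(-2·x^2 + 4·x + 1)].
\left(2 x^{2} - 8 x + 3\right) e^{- x}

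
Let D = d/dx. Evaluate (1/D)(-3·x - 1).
- \frac{3 x^{2}}{2} - x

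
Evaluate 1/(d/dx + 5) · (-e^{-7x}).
\frac{e^{- 7 x}}{2}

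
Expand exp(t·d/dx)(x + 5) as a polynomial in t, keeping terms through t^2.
t + x + 5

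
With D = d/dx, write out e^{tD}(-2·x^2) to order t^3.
- 2 t^{2} - 4 t x - 2 x^{2}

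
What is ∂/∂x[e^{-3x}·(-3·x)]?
3 \left(3 x - 1\right) e^{- 3 x}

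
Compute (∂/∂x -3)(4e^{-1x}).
- 16 e^{- x}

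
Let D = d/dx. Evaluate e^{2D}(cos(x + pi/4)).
\cos{\left(x + \frac{\pi}{4} + 2 \right)}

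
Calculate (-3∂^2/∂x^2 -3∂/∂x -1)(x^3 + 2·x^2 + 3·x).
- x^{3} - 11 x^{2} - 33 x - 21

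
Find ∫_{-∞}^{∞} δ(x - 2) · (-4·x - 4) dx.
-12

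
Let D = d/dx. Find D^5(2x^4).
0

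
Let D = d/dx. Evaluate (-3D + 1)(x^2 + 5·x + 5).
x^{2} - x - 10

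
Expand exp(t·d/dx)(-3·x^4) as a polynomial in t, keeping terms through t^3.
3 x \left(- 4 t^{3} - 6 t^{2} x - 4 t x^{2} - x^{3}\right)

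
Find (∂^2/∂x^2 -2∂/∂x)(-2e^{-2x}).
- 16 e^{- 2 x}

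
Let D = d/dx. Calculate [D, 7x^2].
14 x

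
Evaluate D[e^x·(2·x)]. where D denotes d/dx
2 \left(x + 1\right) e^{x}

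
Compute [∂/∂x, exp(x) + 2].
e^{x}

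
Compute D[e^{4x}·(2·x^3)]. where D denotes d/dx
x^{2} \left(8 x + 6\right) e^{4 x}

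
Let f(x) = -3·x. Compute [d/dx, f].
-3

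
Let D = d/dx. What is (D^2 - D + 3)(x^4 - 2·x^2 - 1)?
3 x^{4} - 4 x^{3} + 6 x^{2} + 4 x - 7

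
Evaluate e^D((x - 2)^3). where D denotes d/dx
x^{3} - 3 x^{2} + 3 x - 1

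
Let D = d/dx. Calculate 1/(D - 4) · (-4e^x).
\frac{4 e^{x}}{3}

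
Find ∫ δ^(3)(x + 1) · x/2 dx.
0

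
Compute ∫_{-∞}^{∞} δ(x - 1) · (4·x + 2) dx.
6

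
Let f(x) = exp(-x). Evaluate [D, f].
- e^{- x}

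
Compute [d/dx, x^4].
4 x^{3}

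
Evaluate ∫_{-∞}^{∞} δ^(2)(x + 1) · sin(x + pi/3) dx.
- \cos{\left(\frac{\pi}{6} + 1 \right)}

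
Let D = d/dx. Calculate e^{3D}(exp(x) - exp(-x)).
2 \sinh{\left(x + 3 \right)}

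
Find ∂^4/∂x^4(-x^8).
- 1680 x^{4}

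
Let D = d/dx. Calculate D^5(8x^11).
443520 x^{6}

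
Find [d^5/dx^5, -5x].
-25\frac{d^{4}}{dx^{4}}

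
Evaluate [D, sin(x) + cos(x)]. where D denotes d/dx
- \sin{\left(x \right)} + \cos{\left(x \right)}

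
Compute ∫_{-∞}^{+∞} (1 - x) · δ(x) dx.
1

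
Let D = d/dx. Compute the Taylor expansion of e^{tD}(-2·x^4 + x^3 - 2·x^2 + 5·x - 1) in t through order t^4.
- 2 t^{4} - t^{3} \left(8 x - 1\right) - t^{2} \left(12 x^{2} - 3 x + 2\right) - t \left(8 x^{3} - 3 x^{2} + 4 x - 5\right) - 2 x^{4} + x^{3} - 2 x^{2} + 5 x - 1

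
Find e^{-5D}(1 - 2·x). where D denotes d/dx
11 - 2 x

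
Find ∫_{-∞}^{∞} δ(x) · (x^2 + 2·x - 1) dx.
-1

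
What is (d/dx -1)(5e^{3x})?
10 e^{3 x}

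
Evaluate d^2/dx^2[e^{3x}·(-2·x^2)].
\left(- 18 x^{2} - 24 x - 4\right) e^{3 x}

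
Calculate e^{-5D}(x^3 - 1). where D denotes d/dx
x^{3} - 15 x^{2} + 75 x - 126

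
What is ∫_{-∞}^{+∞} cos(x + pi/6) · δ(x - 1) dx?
\cos{\left(\frac{\pi}{6} + 1 \right)}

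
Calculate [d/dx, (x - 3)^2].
2 x - 6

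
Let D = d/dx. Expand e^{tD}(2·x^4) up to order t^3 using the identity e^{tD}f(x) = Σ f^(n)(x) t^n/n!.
2 x \left(4 t^{3} + 6 t^{2} x + 4 t x^{2} + x^{3}\right)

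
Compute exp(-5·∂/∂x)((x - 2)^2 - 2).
x^{2} - 14 x + 47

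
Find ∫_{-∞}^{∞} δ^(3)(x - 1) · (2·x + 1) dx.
0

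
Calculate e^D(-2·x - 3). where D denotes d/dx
- 2 x - 5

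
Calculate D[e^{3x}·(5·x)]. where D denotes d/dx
\left(15 x + 5\right) e^{3 x}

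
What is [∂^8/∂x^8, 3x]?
24\frac{d^{7}}{dx^{7}}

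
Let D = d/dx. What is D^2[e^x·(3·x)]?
3 \left(x + 2\right) e^{x}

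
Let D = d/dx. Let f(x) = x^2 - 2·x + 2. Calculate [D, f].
2 x - 2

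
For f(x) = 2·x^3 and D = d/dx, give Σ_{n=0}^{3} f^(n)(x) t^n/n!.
2 t^{3} + 6 t^{2} x + 6 t x^{2} + 2 x^{3}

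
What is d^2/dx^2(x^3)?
6 x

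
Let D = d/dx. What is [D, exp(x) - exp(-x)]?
2 \cosh{\left(x \right)}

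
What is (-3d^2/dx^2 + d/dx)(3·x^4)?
12 x^{2} \left(x - 9\right)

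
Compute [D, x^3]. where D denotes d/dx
3 x^{2}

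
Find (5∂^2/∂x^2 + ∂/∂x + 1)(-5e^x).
- 35 e^{x}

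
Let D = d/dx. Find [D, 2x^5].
10 x^{4}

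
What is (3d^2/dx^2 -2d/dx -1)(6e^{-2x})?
90 e^{- 2 x}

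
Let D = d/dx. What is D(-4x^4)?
- 16 x^{3}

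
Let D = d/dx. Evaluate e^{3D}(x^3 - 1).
x^{3} + 9 x^{2} + 27 x + 26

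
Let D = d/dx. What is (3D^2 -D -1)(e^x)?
e^{x}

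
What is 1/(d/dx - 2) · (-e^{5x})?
- \frac{e^{5 x}}{3}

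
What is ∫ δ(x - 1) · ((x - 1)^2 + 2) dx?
2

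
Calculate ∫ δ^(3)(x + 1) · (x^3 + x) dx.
-6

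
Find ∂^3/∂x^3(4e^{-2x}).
- 32 e^{- 2 x}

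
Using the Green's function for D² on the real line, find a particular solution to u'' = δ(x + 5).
\frac{|x + 5|}{2}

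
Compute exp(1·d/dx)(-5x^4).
- 5 x^{4} - 20 x^{3} - 30 x^{2} - 20 x - 5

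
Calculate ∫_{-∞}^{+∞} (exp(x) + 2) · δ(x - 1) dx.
2 + e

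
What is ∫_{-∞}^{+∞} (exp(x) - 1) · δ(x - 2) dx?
-1 + e^{2}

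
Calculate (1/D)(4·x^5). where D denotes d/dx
\frac{2 x^{6}}{3}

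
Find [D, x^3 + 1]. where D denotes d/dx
3 x^{2}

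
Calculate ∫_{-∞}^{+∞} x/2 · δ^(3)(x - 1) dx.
0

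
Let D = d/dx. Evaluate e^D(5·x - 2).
5 x + 3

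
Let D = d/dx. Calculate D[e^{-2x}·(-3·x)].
3 \left(2 x - 1\right) e^{- 2 x}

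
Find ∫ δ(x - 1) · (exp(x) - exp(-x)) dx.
2 \sinh{\left(1 \right)}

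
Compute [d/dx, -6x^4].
- 24 x^{3}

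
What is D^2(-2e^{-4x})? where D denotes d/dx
- 32 e^{- 4 x}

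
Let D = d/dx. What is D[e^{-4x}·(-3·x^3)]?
x^{2} \left(12 x - 9\right) e^{- 4 x}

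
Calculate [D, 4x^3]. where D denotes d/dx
12 x^{2}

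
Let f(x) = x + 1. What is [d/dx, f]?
1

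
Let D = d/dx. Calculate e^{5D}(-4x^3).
- 4 x^{3} - 60 x^{2} - 300 x - 500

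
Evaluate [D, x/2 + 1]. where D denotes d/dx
\frac{1}{2}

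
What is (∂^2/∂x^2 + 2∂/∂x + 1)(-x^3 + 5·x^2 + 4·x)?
- x^{3} - x^{2} + 18 x + 18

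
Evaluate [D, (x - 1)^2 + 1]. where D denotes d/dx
2 x - 2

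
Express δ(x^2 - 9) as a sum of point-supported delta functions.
\frac{\delta(x - 3) + \delta(x + 3)}{6}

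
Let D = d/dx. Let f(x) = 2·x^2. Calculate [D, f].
4 x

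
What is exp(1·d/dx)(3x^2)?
3 x^{2} + 6 x + 3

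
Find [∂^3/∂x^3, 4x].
12\frac{d^{2}}{dx^{2}}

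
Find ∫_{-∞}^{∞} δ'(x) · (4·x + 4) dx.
-4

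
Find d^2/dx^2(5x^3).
30 x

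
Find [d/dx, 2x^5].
10 x^{4}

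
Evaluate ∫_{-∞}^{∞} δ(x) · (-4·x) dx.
0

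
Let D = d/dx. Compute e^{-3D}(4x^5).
4 x^{5} - 60 x^{4} + 360 x^{3} - 1080 x^{2} + 1620 x - 972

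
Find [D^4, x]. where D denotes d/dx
4D^{3}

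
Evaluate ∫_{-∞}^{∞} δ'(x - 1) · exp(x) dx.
- e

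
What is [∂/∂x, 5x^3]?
15 x^{2}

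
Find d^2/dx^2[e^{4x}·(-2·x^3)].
- 4 x \left(8 x^{2} + 12 x + 3\right) e^{4 x}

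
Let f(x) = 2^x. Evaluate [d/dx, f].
2^{x} \log{\left(2 \right)}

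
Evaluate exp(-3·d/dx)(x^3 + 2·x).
x^{3} - 9 x^{2} + 29 x - 33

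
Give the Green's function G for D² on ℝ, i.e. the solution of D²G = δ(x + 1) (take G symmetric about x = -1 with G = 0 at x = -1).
\frac{|x + 1|}{2}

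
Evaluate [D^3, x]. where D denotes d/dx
3D^{2}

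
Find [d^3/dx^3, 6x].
18\frac{d^{2}}{dx^{2}}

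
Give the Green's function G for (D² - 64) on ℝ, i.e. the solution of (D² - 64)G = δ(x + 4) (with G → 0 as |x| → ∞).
-\frac{e^{-8|x + 4|}}{16}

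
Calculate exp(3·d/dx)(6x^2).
6 x^{2} + 36 x + 54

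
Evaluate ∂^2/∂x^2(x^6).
30 x^{4}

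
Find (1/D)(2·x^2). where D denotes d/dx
\frac{2 x^{3}}{3}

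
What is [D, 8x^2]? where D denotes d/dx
16 x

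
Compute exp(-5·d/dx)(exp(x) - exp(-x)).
- e^{5 - x} + e^{x - 5}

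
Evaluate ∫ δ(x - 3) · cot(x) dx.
\cot{\left(3 \right)}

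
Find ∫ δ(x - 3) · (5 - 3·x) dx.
-4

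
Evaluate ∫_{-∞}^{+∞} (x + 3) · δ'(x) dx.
-1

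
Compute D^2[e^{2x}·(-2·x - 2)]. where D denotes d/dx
8 \left(- x - 2\right) e^{2 x}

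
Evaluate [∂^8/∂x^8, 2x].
16\frac{d^{7}}{dx^{7}}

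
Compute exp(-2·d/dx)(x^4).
x^{4} - 8 x^{3} + 24 x^{2} - 32 x + 16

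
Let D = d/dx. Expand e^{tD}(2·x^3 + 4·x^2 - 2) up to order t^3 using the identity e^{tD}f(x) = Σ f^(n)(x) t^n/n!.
2 t^{3} + 2 t^{2} \left(3 x + 2\right) + 2 t x \left(3 x + 4\right) + 2 x^{3} + 4 x^{2} - 2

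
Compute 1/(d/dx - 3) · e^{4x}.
e^{4 x}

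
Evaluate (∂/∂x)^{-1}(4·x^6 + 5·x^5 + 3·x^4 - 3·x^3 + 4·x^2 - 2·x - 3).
\frac{4 x^{7}}{7} + \frac{5 x^{6}}{6} + \frac{3 x^{5}}{5} - \frac{3 x^{4}}{4} + \frac{4 x^{3}}{3} - x^{2} - 3 x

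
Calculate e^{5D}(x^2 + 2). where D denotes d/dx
x^{2} + 10 x + 27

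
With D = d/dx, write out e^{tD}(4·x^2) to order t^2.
4 t^{2} + 8 t x + 4 x^{2}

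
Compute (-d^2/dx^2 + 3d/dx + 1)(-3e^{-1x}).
9 e^{- x}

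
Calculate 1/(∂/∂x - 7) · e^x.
- \frac{e^{x}}{6}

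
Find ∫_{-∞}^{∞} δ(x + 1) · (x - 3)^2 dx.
16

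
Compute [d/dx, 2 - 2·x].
-2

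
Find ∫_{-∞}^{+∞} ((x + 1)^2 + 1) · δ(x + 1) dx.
1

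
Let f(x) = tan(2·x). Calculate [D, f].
\frac{2}{\cos^{2}{\left(2 x \right)}}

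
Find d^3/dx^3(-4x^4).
- 96 x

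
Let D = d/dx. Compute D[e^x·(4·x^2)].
4 x \left(x + 2\right) e^{x}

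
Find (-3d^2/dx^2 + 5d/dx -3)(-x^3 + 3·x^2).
3 x^{3} - 24 x^{2} + 48 x - 18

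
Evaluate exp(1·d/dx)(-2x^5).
- 2 x^{5} - 10 x^{4} - 20 x^{3} - 20 x^{2} - 10 x - 2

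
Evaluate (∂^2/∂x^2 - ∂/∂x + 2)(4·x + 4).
8 x + 4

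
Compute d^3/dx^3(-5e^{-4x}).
320 e^{- 4 x}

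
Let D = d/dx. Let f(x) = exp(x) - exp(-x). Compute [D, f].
2 \cosh{\left(x \right)}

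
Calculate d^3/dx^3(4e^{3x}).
108 e^{3 x}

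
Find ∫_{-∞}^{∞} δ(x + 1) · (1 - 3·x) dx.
4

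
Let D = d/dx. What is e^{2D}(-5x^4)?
- 5 x^{4} - 40 x^{3} - 120 x^{2} - 160 x - 80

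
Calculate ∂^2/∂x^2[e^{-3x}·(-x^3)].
3 x \left(- 3 x^{2} + 6 x - 2\right) e^{- 3 x}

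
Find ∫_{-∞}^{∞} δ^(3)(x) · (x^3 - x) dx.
-6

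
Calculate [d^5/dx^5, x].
5\frac{d^{4}}{dx^{4}}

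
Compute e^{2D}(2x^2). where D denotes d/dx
2 x^{2} + 8 x + 8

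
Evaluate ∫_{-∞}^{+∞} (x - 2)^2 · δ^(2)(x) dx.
2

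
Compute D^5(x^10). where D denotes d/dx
30240 x^{5}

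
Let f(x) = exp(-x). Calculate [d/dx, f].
- e^{- x}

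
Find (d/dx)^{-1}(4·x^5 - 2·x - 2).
\frac{2 x^{6}}{3} - x^{2} - 2 x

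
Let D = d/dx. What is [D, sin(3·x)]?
3 \cos{\left(3 x \right)}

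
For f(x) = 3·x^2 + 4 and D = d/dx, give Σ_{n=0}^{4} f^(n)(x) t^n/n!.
3 t^{2} + 6 t x + 3 x^{2} + 4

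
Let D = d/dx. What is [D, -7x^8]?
- 56 x^{7}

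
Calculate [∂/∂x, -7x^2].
- 14 x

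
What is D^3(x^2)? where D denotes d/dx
0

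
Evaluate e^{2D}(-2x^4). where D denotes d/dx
- 2 x^{4} - 16 x^{3} - 48 x^{2} - 64 x - 32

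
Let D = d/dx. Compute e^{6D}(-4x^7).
- 4 x^{7} - 168 x^{6} - 3024 x^{5} - 30240 x^{4} - 181440 x^{3} - 653184 x^{2} - 1306368 x - 1119744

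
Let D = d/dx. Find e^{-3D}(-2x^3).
- 2 x^{3} + 18 x^{2} - 54 x + 54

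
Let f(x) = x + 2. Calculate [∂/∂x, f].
1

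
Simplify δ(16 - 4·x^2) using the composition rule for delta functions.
\frac{\delta(x - 2) + \delta(x + 2)}{16}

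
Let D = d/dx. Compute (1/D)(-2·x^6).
- \frac{2 x^{7}}{7}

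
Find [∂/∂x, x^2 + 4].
2 x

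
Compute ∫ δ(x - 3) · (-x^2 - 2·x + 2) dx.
-13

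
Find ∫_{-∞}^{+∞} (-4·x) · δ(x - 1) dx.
-4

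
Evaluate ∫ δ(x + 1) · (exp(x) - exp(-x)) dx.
- 2 \sinh{\left(1 \right)}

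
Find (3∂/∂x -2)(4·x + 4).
4 - 8 x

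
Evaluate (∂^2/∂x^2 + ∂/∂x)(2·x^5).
10 x^{3} \left(x + 4\right)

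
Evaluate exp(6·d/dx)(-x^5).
- x^{5} - 30 x^{4} - 360 x^{3} - 2160 x^{2} - 6480 x - 7776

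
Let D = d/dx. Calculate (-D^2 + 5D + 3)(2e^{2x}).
18 e^{2 x}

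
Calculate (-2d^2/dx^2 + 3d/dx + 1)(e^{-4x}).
- 43 e^{- 4 x}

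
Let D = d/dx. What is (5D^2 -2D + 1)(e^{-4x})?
89 e^{- 4 x}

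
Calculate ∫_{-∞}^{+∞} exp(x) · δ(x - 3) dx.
e^{3}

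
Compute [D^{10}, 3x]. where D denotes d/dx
30D^{9}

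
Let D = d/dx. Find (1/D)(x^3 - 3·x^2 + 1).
\frac{x^{4}}{4} - x^{3} + x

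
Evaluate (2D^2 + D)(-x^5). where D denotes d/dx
5 x^{3} \left(- x - 8\right)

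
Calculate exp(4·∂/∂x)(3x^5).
3 x^{5} + 60 x^{4} + 480 x^{3} + 1920 x^{2} + 3840 x + 3072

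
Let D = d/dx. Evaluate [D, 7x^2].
14 x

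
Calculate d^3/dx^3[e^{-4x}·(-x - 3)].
16 \left(4 x + 9\right) e^{- 4 x}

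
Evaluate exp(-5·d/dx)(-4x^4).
- 4 x^{4} + 80 x^{3} - 600 x^{2} + 2000 x - 2500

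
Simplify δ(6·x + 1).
\frac{\delta(x + 1/6)}{6}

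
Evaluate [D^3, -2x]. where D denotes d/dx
-6D^{2}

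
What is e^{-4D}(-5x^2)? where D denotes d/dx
- 5 x^{2} + 40 x - 80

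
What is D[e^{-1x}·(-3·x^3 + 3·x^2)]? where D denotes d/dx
3 x \left(x^{2} - 4 x + 2\right) e^{- x}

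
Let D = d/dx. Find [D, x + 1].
1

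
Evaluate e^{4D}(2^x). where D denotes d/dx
2^{x + 4}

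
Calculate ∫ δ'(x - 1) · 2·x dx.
-2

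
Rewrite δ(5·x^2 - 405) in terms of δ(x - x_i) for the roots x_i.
\frac{\delta(x - 9) + \delta(x + 9)}{90}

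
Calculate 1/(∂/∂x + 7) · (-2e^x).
- \frac{e^{x}}{4}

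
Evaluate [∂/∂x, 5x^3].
15 x^{2}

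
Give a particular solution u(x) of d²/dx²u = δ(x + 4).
\frac{|x + 4|}{2}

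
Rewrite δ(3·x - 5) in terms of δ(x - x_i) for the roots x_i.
\frac{\delta(x - 5/3)}{3}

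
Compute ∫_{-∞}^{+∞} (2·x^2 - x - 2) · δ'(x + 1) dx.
5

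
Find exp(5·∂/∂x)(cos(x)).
\cos{\left(x + 5 \right)}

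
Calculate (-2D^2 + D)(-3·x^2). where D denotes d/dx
12 - 6 x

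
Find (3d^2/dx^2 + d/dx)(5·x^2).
10 x + 30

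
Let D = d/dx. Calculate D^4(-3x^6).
- 1080 x^{2}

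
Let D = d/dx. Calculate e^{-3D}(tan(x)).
\tan{\left(x - 3 \right)}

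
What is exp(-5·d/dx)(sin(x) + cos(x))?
\sqrt{2} \cos{\left(- x + \frac{\pi}{4} + 5 \right)}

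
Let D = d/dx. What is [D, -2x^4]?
- 8 x^{3}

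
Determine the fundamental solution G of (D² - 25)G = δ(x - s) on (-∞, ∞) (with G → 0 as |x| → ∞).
-\frac{e^{-5|x-s|}}{10}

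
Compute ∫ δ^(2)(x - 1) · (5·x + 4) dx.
0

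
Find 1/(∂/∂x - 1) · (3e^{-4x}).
- \frac{3 e^{- 4 x}}{5}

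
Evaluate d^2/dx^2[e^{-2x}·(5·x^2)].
10 \left(2 x^{2} - 4 x + 1\right) e^{- 2 x}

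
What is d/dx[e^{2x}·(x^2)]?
2 x \left(x + 1\right) e^{2 x}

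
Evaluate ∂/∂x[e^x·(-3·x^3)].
3 x^{2} \left(- x - 3\right) e^{x}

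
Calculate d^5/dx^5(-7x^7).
- 17640 x^{2}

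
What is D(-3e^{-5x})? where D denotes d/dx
15 e^{- 5 x}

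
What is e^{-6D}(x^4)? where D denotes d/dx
x^{4} - 24 x^{3} + 216 x^{2} - 864 x + 1296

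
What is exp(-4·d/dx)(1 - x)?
5 - x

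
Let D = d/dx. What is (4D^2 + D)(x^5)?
5 x^{3} \left(x + 16\right)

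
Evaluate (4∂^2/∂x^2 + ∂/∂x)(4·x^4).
16 x^{2} \left(x + 12\right)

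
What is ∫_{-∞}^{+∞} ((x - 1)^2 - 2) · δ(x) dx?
-1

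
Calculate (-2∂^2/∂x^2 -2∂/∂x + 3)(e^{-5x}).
- 37 e^{- 5 x}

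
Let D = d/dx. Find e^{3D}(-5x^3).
- 5 x^{3} - 45 x^{2} - 135 x - 135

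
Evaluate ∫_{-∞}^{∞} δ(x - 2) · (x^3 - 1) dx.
7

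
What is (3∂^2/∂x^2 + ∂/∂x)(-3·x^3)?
9 x \left(- x - 6\right)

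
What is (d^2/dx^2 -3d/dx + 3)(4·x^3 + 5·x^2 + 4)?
12 x^{3} - 21 x^{2} - 6 x + 22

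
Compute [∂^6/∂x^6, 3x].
18\frac{d^{5}}{dx^{5}}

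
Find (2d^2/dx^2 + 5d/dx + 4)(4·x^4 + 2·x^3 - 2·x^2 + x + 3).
16 x^{4} + 88 x^{3} + 118 x^{2} + 8 x + 9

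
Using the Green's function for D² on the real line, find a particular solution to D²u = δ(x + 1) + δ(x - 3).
\frac{|x + 1|}{2} + \frac{|x - 3|}{2}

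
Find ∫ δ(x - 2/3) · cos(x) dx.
\cos{\left(\frac{2}{3} \right)}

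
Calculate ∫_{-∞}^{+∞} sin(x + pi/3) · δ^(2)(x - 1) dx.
- \sin{\left(1 + \frac{\pi}{3} \right)}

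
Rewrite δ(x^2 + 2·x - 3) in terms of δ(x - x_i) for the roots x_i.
\frac{\delta(x - 1) + \delta(x + 3)}{4}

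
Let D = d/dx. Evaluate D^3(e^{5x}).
125 e^{5 x}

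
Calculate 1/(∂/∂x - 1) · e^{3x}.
\frac{e^{3 x}}{2}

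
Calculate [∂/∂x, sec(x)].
\tan{\left(x \right)} \sec{\left(x \right)}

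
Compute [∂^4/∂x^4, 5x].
20\frac{d^{3}}{dx^{3}}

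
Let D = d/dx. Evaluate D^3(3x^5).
180 x^{2}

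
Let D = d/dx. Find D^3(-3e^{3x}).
- 81 e^{3 x}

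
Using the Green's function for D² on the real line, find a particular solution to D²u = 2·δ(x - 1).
|x - 1|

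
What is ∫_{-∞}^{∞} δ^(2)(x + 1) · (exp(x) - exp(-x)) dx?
- 2 \sinh{\left(1 \right)}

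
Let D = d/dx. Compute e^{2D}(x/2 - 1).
\frac{x}{2}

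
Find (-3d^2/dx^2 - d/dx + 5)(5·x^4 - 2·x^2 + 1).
25 x^{4} - 20 x^{3} - 190 x^{2} + 4 x + 17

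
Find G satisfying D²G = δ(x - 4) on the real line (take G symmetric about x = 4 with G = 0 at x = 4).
\frac{|x - 4|}{2}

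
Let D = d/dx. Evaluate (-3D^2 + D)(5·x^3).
15 x \left(x - 6\right)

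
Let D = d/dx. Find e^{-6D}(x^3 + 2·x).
x^{3} - 18 x^{2} + 110 x - 228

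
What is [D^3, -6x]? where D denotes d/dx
-18D^{2}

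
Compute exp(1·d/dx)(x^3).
x^{3} + 3 x^{2} + 3 x + 1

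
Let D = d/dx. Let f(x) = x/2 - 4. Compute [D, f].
\frac{1}{2}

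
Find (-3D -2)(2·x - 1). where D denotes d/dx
- 4 x - 4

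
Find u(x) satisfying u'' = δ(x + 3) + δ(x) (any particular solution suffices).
\frac{|x + 3|}{2} + \frac{|x|}{2}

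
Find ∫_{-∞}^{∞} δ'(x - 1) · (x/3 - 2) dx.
- \frac{1}{3}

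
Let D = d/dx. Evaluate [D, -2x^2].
- 4 x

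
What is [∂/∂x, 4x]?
4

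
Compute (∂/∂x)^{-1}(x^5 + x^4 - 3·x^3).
\frac{x^{6}}{6} + \frac{x^{5}}{5} - \frac{3 x^{4}}{4}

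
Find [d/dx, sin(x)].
\cos{\left(x \right)}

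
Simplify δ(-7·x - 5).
\frac{\delta(x + 5/7)}{7}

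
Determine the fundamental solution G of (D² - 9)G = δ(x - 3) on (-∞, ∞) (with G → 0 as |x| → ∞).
-\frac{e^{-3|x - 3|}}{6}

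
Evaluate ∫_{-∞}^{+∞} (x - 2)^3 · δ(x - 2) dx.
0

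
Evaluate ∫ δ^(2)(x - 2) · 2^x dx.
4 \log{\left(2 \right)}^{2}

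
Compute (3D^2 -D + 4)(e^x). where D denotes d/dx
6 e^{x}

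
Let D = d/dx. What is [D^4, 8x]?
32D^{3}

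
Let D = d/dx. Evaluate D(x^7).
7 x^{6}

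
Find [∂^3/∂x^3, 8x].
24\frac{d^{2}}{dx^{2}}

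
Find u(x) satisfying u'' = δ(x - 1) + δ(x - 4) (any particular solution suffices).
\frac{|x - 1|}{2} + \frac{|x - 4|}{2}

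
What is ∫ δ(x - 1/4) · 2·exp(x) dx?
2 e^{\frac{1}{4}}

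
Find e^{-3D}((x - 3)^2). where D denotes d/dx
x^{2} - 12 x + 36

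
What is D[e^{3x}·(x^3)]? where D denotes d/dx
3 x^{2} \left(x + 1\right) e^{3 x}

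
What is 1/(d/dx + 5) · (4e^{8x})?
\frac{4 e^{8 x}}{13}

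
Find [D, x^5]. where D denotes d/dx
5 x^{4}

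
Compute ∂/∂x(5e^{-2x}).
- 10 e^{- 2 x}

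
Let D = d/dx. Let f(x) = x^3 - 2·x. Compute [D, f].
3 x^{2} - 2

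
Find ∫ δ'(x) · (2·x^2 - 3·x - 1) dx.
3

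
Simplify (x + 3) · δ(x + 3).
0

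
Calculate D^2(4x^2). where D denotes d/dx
8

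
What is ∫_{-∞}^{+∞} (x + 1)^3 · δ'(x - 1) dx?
-12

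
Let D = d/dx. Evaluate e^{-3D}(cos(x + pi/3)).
\cos{\left(x - 3 + \frac{\pi}{3} \right)}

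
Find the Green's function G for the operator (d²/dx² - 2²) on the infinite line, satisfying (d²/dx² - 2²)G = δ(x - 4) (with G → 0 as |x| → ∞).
-\frac{e^{-2|x - 4|}}{4}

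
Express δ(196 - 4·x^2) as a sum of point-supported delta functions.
\frac{\delta(x - 7) + \delta(x + 7)}{56}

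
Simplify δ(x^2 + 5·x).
\frac{\delta(x + 5) + \delta(x)}{5}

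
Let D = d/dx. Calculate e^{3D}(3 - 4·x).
- 4 x - 9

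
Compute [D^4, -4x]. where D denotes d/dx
-16D^{3}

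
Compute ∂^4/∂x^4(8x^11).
63360 x^{7}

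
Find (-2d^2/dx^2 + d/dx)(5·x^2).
10 x - 20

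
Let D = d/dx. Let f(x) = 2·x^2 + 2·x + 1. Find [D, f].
4 x + 2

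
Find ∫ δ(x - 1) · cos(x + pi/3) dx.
\cos{\left(1 + \frac{\pi}{3} \right)}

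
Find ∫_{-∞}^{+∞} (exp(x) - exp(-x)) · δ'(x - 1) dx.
- 2 \cosh{\left(1 \right)}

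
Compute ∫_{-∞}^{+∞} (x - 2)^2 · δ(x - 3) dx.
1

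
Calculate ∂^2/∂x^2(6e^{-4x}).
96 e^{- 4 x}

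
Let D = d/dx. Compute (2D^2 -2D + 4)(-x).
2 - 4 x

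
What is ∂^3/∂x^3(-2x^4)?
- 48 x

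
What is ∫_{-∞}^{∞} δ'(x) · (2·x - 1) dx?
-2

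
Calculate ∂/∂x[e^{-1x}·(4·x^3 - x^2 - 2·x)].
\left(- 4 x^{3} + 13 x^{2} - 2\right) e^{- x}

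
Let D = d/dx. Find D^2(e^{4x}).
16 e^{4 x}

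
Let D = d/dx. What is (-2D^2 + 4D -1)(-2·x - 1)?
2 x - 7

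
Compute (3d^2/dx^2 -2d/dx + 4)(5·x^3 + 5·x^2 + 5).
20 x^{3} - 10 x^{2} + 70 x + 50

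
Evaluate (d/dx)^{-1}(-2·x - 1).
- x^{2} - x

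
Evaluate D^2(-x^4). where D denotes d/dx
- 12 x^{2}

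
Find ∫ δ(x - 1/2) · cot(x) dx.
\cot{\left(\frac{1}{2} \right)}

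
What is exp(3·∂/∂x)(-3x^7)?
- 3 x^{7} - 63 x^{6} - 567 x^{5} - 2835 x^{4} - 8505 x^{3} - 15309 x^{2} - 15309 x - 6561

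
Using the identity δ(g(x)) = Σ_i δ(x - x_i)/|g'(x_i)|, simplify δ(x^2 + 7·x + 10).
\frac{\delta(x + 2) + \delta(x + 5)}{3}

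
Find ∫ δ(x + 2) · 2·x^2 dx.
8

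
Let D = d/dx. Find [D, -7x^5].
- 35 x^{4}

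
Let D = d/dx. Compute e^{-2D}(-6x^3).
- 6 x^{3} + 36 x^{2} - 72 x + 48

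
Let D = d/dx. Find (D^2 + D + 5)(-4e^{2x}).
- 44 e^{2 x}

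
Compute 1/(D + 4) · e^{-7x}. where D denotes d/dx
- \frac{e^{- 7 x}}{3}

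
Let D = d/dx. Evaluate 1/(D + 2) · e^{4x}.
\frac{e^{4 x}}{6}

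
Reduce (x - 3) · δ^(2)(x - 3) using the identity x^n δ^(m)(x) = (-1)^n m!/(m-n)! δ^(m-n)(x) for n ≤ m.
-2\delta'(x - 3)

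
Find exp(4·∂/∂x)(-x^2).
- x^{2} - 8 x - 16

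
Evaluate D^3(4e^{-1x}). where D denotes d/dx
- 4 e^{- x}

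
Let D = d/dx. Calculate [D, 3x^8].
24 x^{7}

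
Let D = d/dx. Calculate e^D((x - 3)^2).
x^{2} - 4 x + 4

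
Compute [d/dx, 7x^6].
42 x^{5}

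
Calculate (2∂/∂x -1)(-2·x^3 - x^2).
x \left(2 x^{2} - 11 x - 4\right)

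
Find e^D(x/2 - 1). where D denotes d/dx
\frac{x}{2} - \frac{1}{2}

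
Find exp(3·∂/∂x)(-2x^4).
- 2 x^{4} - 24 x^{3} - 108 x^{2} - 216 x - 162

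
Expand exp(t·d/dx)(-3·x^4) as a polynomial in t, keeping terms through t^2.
3 x^{2} \left(- 6 t^{2} - 4 t x - x^{2}\right)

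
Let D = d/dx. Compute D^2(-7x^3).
- 42 x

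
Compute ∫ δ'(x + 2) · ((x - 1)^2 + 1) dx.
6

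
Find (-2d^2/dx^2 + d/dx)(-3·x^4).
12 x^{2} \left(6 - x\right)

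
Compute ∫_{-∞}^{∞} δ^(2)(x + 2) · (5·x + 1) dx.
0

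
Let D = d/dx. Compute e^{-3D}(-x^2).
- x^{2} + 6 x - 9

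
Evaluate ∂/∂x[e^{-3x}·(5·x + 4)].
\left(- 15 x - 7\right) e^{- 3 x}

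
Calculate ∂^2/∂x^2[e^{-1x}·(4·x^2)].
4 \left(x^{2} - 4 x + 2\right) e^{- x}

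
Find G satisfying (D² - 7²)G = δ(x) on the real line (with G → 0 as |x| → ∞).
-\frac{e^{-7|x|}}{14}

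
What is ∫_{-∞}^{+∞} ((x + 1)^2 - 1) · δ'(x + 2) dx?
2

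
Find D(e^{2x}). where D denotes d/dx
2 e^{2 x}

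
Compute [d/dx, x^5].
5 x^{4}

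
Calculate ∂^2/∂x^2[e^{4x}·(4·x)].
\left(64 x + 32\right) e^{4 x}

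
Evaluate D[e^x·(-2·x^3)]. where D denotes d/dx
2 x^{2} \left(- x - 3\right) e^{x}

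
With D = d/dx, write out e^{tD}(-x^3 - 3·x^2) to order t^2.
- 3 t^{2} \left(x + 1\right) - 3 t x \left(x + 2\right) - x^{3} - 3 x^{2}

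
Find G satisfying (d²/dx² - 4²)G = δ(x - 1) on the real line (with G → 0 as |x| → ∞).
-\frac{e^{-4|x - 1|}}{8}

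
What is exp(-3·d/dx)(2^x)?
2^{x - 3}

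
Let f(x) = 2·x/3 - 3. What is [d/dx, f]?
\frac{2}{3}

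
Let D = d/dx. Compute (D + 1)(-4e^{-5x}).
16 e^{- 5 x}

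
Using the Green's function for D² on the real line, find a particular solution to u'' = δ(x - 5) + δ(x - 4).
\frac{|x - 5|}{2} + \frac{|x - 4|}{2}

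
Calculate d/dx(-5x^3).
- 15 x^{2}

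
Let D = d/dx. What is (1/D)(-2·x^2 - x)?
- \frac{2 x^{3}}{3} - \frac{x^{2}}{2}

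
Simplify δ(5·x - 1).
\frac{\delta(x - 1/5)}{5}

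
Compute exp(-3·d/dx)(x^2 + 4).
x^{2} - 6 x + 13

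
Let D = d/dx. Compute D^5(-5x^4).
0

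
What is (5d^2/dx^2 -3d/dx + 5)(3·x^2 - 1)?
15 x^{2} - 18 x + 25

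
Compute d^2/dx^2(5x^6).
150 x^{4}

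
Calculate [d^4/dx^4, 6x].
24\frac{d^{3}}{dx^{3}}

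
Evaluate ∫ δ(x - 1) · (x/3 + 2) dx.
\frac{7}{3}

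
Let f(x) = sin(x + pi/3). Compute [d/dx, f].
\cos{\left(x + \frac{\pi}{3} \right)}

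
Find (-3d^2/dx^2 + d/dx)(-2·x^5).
10 x^{3} \left(12 - x\right)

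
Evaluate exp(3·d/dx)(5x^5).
5 x^{5} + 75 x^{4} + 450 x^{3} + 1350 x^{2} + 2025 x + 1215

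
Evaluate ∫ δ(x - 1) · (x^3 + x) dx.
2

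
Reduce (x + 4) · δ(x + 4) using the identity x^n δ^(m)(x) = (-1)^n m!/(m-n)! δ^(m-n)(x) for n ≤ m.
0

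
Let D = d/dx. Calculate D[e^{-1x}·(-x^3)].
x^{2} \left(x - 3\right) e^{- x}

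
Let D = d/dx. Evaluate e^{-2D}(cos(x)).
\cos{\left(x - 2 \right)}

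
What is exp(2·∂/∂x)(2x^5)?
2 x^{5} + 20 x^{4} + 80 x^{3} + 160 x^{2} + 160 x + 64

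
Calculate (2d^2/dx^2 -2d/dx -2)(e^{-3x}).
22 e^{- 3 x}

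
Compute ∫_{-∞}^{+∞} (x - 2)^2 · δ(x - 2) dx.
0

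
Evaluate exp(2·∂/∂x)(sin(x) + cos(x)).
\sqrt{2} \sin{\left(x + \frac{\pi}{4} + 2 \right)}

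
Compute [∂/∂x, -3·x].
-3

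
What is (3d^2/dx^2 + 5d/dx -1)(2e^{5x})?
198 e^{5 x}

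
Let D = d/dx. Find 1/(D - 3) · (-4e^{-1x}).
e^{- x}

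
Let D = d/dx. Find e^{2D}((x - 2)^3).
x^{3}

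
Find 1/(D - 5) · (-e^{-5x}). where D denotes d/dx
\frac{e^{- 5 x}}{10}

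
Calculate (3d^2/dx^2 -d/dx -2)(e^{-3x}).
28 e^{- 3 x}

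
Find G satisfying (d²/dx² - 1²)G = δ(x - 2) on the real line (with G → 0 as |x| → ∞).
-\frac{e^{-|x - 2|}}{2}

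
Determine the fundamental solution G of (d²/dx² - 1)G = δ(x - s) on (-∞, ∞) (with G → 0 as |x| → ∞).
-\frac{e^{-|x-s|}}{2}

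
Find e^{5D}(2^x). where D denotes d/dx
2^{x + 5}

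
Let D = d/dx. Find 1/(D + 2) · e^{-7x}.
- \frac{e^{- 7 x}}{5}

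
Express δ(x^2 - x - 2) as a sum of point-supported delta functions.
\frac{\delta(x - 2) + \delta(x + 1)}{3}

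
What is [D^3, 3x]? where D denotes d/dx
9D^{2}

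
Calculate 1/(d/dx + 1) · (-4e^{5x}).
- \frac{2 e^{5 x}}{3}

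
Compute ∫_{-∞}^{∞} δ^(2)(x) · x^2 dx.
2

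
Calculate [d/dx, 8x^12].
96 x^{11}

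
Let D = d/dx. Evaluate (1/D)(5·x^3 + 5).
\frac{5 x^{4}}{4} + 5 x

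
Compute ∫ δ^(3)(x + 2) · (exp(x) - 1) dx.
- \frac{1}{e^{2}}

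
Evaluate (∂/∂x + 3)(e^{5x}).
8 e^{5 x}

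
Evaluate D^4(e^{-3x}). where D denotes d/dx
81 e^{- 3 x}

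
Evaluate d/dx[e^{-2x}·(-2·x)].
2 \left(2 x - 1\right) e^{- 2 x}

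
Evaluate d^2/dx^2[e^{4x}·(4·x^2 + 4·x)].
\left(64 x^{2} + 128 x + 40\right) e^{4 x}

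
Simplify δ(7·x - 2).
\frac{\delta(x - 2/7)}{7}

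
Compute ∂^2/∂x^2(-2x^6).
- 60 x^{4}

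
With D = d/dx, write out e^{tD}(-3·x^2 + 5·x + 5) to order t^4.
- 3 t^{2} - t \left(6 x - 5\right) - 3 x^{2} + 5 x + 5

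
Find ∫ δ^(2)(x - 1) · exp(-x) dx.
e^{-1}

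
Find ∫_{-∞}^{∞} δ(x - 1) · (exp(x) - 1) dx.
-1 + e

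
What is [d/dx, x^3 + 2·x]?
3 x^{2} + 2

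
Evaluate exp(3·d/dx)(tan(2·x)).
\tan{\left(2 x + 6 \right)}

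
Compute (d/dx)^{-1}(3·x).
\frac{3 x^{2}}{2}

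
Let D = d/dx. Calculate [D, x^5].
5 x^{4}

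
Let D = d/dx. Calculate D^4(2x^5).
240 x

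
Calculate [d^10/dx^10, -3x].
-30\frac{d^{9}}{dx^{9}}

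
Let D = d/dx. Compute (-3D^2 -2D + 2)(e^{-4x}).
- 38 e^{- 4 x}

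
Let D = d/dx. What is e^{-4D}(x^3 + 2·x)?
x^{3} - 12 x^{2} + 50 x - 72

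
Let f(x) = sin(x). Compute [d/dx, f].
\cos{\left(x \right)}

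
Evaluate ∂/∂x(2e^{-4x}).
- 8 e^{- 4 x}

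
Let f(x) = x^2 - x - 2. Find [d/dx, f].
2 x - 1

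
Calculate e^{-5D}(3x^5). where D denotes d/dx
3 x^{5} - 75 x^{4} + 750 x^{3} - 3750 x^{2} + 9375 x - 9375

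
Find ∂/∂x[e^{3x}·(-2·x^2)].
2 x \left(- 3 x - 2\right) e^{3 x}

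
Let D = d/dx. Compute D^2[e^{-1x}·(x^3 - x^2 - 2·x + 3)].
\left(x^{3} - 7 x^{2} + 8 x + 5\right) e^{- x}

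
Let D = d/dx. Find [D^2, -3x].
-6D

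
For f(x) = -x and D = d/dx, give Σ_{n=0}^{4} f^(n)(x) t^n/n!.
- t - x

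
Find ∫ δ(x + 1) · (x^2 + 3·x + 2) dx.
0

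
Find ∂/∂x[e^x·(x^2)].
x \left(x + 2\right) e^{x}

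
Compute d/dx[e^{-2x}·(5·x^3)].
x^{2} \left(15 - 10 x\right) e^{- 2 x}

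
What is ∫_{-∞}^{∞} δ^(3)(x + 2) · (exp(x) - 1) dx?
- \frac{1}{e^{2}}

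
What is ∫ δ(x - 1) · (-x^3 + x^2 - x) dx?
-1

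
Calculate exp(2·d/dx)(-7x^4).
- 7 x^{4} - 56 x^{3} - 168 x^{2} - 224 x - 112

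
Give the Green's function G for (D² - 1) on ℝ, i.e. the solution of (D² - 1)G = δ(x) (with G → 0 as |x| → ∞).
-\frac{e^{-|x|}}{2}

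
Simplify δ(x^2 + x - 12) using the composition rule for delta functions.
\frac{\delta(x - 3) + \delta(x + 4)}{7}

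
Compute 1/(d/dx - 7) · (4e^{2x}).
- \frac{4 e^{2 x}}{5}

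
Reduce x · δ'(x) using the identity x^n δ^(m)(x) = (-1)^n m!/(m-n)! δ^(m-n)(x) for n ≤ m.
-\delta(x)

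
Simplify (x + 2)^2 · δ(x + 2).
0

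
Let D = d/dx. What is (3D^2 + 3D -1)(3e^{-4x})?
105 e^{- 4 x}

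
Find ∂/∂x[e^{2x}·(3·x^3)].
x^{2} \left(6 x + 9\right) e^{2 x}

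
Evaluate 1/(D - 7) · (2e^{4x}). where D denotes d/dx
- \frac{2 e^{4 x}}{3}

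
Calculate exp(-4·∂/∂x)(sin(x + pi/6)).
\sin{\left(x - 4 + \frac{\pi}{6} \right)}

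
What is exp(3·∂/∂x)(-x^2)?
- x^{2} - 6 x - 9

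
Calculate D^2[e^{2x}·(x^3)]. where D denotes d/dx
2 x \left(2 x^{2} + 6 x + 3\right) e^{2 x}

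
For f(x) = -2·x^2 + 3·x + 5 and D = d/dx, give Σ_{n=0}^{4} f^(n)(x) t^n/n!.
- 2 t^{2} - t \left(4 x - 3\right) - 2 x^{2} + 3 x + 5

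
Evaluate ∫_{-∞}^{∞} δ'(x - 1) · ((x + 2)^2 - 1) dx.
-6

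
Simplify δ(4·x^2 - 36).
\frac{\delta(x - 3) + \delta(x + 3)}{24}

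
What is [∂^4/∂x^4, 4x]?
16\frac{d^{3}}{dx^{3}}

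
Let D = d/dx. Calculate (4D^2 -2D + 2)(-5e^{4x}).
- 290 e^{4 x}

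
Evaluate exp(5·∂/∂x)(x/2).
\frac{x}{2} + \frac{5}{2}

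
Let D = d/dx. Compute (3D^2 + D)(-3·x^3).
9 x \left(- x - 6\right)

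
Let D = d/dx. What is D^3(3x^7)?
630 x^{4}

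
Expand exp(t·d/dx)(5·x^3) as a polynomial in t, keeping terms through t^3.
5 t^{3} + 15 t^{2} x + 15 t x^{2} + 5 x^{3}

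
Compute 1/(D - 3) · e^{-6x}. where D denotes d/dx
- \frac{e^{- 6 x}}{9}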